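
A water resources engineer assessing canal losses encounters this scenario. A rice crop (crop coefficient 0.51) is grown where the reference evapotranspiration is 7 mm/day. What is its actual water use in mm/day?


ETc = Kc * ET0
    = 0.51 * 7
    = 3.57 mm/day


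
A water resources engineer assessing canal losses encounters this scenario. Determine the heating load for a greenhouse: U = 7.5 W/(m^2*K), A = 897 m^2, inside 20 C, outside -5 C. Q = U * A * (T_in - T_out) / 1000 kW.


dT = 20 - (-5) = 25 K
Q = U * A * dT
  = 7.5 * 897 * 25
  = 168187.50 W = 168.19 kW


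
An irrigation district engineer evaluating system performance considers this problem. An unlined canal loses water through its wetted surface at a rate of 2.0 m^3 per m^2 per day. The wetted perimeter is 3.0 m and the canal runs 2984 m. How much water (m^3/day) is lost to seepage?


S = C * P * L
  = 2.0 * 3.0 * 2984
  = 17904 m^3/day


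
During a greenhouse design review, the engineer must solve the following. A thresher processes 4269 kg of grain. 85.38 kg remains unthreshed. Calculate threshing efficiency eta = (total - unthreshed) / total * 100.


eta = (total - unthreshed) / total * 100
    = (4269 - 85.38) / 4269 * 100
    = 4183.62 / 4269 * 100
    = 98%


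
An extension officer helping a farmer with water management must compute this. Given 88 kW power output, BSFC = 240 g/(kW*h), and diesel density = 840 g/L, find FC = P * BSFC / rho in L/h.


FC = P * BSFC / rho_fuel
   = 88 * 240 / 840
   = 21120 / 840
   = 25.14 L/h


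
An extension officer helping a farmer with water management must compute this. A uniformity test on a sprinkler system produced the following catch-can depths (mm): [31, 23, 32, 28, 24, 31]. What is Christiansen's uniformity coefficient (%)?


xbar = 169 / 6 = 28.167
sum|xi - xbar| = 19
CU = 100 * (1 - 19 / (6 * 28.167))
   = 100 * (1 - 0.1124)
   = 88.76%


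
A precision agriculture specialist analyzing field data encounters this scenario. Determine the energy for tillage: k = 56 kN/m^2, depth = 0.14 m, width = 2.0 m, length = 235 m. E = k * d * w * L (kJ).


E = k * d * w * L
  = 56 * 0.14 * 2.0 * 235
  = 3684.80 kJ


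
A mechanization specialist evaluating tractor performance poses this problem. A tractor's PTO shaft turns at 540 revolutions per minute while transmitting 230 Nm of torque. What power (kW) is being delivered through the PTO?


P = 2*pi*n*T / 60000
  = 2*pi * 540 * 230 / 60000
  = 780371.62 / 60000
  = 13.01 kW


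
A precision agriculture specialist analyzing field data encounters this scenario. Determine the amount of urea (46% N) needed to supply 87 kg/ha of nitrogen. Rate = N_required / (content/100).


Rate = N_required / (N_content / 100)
     = 87 / (46 / 100)
     = 87 / 0.46
     = 189.13 kg/ha


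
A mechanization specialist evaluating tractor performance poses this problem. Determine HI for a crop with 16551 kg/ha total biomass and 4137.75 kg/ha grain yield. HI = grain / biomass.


HI = grain_yield / biomass
   = 4137.75 / 16551
   = 0.25


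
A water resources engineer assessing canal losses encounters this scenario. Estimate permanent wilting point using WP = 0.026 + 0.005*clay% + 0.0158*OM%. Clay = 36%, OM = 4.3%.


WP = 0.026 + 0.005*36 + 0.0158*4.3
   = 0.026 + 0.1800 + 0.0679
   = 0.2739


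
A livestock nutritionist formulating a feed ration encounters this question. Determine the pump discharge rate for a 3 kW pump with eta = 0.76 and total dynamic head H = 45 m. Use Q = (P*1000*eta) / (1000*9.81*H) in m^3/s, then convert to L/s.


Q = (P * 1000 * eta) / (rho * g * H)
  = (3 * 1000 * 0.76) / (1000 * 9.81 * 45)
  = 2280 / 441450
  = 0.00516 m^3/s = 5.16 L/s


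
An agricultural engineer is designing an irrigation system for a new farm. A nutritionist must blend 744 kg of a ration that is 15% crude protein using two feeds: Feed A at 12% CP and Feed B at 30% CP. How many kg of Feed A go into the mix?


parts_A = CP_b - target = 30 - 15 = 15
parts_B = target - CP_a = 15 - 12 = 3
total_parts = 15 + 3 = 18
Feed A = 744 * 15 / 18 = 620 kg
Feed B = 744 * 3 / 18 = 124 kg

620 kg


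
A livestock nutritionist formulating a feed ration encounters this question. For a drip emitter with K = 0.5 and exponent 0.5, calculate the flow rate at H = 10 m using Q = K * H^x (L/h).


Q = K * H^x
  = 0.5 * 10^0.5
  = 0.5 * 3.1623
  = 1.58 L/h


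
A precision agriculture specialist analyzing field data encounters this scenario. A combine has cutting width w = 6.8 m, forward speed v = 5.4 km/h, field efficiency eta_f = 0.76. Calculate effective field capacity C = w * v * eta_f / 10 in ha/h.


C = w * v * eta_f / 10
  = 6.8 * 5.4 * 0.76 / 10
  = 27.91 / 10
  = 2.79 ha/h


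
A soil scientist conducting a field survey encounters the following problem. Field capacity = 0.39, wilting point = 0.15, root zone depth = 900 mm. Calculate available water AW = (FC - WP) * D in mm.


AW = (FC - WP) * D
   = (0.39 - 0.15) * 900
   = 0.24 * 900
   = 216 mm


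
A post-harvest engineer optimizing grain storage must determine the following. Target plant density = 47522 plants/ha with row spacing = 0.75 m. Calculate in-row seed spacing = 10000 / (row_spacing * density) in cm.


spacing = 10000 / (row_sp * density)
        = 10000 / (0.75 * 47522)
        = 10000 / 35641.50
        = 0.28057 m = 28.06 cm


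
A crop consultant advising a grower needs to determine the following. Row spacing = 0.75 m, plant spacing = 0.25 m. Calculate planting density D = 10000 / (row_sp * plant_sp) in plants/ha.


D = 10000 / (row_sp * plant_sp)
  = 10000 / (0.75 * 0.25)
  = 10000 / 0.1875
  = 53333.33 plants/ha


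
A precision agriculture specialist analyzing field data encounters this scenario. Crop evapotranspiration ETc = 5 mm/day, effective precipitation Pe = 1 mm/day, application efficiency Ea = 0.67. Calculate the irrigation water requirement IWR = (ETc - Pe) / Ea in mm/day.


IWR = (ETc - Pe) / Ea
    = (5 - 1) / 0.67
    = 4 / 0.67
    = 5.97 mm/day


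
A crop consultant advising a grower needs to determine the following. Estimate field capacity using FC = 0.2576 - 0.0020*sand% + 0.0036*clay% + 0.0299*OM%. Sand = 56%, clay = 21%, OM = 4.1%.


FC = 0.2576 - 0.0020*56 + 0.0036*21 + 0.0299*4.1
   = 0.2576 - 0.1120 + 0.0756 + 0.1226
   = 0.3438


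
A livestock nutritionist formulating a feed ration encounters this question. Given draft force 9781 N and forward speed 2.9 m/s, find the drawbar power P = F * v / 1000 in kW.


P = F * v / 1000
  = 9781 * 2.9 / 1000
  = 28364.90 / 1000
  = 28.36 kW


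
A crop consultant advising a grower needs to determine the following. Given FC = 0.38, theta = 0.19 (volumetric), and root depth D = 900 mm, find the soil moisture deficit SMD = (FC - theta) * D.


SMD = (FC - theta) * D
    = (0.38 - 0.19) * 900
    = 0.190 * 900
    = 171 mm


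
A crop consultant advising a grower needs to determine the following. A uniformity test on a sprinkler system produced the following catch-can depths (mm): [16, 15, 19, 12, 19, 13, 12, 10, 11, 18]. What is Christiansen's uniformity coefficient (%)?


xbar = 145 / 10 = 14.500
sum|xi - xbar| = 29
CU = 100 * (1 - 29 / (10 * 14.500))
   = 100 * (1 - 0.2000)
   = 80%


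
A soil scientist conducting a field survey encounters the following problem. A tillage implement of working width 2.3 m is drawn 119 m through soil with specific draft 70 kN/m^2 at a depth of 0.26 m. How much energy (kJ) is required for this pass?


E = k * d * w * L
  = 70 * 0.26 * 2.3 * 119
  = 4981.34 kJ


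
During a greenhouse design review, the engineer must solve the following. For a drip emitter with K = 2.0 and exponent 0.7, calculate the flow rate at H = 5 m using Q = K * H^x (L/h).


Q = K * H^x
  = 2.0 * 5^0.7
  = 2.0 * 3.0852
  = 6.17 L/h


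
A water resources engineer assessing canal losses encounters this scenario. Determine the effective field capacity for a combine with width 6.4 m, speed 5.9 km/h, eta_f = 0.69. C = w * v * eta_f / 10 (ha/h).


C = w * v * eta_f / 10
  = 6.4 * 5.9 * 0.69 / 10
  = 26.05 / 10
  = 2.61 ha/h


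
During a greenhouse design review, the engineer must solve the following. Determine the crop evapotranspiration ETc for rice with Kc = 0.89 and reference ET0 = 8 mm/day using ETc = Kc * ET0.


ETc = Kc * ET0
    = 0.89 * 8
    = 7.12 mm/day


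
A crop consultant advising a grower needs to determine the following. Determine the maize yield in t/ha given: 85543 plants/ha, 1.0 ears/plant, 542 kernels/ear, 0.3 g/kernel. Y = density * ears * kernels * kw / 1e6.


Y = density * ears * kernels * kw
  = 85543 * 1.0 * 542 * 0.3 g/ha
  = 13909291.80 g/ha
  = 13909.29 kg/ha = 13.91 t/ha


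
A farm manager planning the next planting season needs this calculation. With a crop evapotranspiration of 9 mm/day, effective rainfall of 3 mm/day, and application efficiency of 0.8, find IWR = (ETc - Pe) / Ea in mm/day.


IWR = (ETc - Pe) / Ea
    = (9 - 3) / 0.8
    = 6 / 0.8
    = 7.50 mm/day


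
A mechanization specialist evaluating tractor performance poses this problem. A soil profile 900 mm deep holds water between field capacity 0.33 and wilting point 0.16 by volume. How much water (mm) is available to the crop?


AW = (FC - WP) * D
   = (0.33 - 0.16) * 900
   = 0.17 * 900
   = 153 mm


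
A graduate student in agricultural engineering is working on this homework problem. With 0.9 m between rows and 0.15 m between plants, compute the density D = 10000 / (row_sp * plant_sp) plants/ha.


D = 10000 / (row_sp * plant_sp)
  = 10000 / (0.9 * 0.15)
  = 10000 / 0.1350
  = 74074.07 plants/ha


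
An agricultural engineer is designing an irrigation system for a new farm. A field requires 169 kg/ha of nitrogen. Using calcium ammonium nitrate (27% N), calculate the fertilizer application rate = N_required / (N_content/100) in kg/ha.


Rate = N_required / (N_content / 100)
     = 169 / (27 / 100)
     = 169 / 0.27
     = 625.93 kg/ha


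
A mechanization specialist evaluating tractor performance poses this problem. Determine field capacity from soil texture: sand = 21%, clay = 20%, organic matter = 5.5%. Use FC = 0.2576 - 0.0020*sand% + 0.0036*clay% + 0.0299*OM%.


FC = 0.2576 - 0.0020*21 + 0.0036*20 + 0.0299*5.5
   = 0.2576 - 0.0420 + 0.0720 + 0.1645
   = 0.4521


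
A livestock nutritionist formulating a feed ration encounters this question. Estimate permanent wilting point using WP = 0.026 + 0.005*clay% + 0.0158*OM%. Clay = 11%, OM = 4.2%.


WP = 0.026 + 0.005*11 + 0.0158*4.2
   = 0.026 + 0.0550 + 0.0664
   = 0.1474


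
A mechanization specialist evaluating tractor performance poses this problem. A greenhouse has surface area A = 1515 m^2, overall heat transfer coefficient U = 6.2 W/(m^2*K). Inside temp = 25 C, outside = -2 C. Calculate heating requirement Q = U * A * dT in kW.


dT = 25 - (-2) = 27 K
Q = U * A * dT
  = 6.2 * 1515 * 27
  = 253611 W = 253.61 kW


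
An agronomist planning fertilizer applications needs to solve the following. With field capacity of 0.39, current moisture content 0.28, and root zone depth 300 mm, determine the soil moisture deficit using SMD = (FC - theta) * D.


SMD = (FC - theta) * D
    = (0.39 - 0.28) * 300
    = 0.110 * 300
    = 33 mm


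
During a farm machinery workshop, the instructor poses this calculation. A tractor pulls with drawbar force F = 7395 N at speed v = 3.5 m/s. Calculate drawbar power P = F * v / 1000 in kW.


P = F * v / 1000
  = 7395 * 3.5 / 1000
  = 25882.50 / 1000
  = 25.88 kW


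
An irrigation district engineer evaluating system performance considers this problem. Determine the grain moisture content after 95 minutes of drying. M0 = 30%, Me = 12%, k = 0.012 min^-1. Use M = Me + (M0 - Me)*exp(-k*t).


M = Me + (M0 - Me) * e^(-k*t)
  = 12 + (30 - 12) * e^(-0.012*95)
  = 12 + 18 * e^(-1.140)
  = 12 + 18 * 0.31982
  = 12 + 5.7567
  = 17.76%


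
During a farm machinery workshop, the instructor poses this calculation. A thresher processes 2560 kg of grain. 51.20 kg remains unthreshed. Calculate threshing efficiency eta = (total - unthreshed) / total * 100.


eta = (total - unthreshed) / total * 100
    = (2560 - 51.20) / 2560 * 100
    = 2508.80 / 2560 * 100
    = 98%


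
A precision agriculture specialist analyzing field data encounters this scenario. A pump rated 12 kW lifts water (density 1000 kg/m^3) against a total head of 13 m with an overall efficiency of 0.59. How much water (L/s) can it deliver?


Q = (P * 1000 * eta) / (rho * g * H)
  = (12 * 1000 * 0.59) / (1000 * 9.81 * 13)
  = 7080 / 127530
  = 0.05552 m^3/s = 55.52 L/s


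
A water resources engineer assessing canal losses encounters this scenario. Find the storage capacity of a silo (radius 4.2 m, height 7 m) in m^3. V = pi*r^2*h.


V = pi * r^2 * h
  = pi * 4.2^2 * 7
  = pi * 17.64 * 7
  = 387.92 m^3


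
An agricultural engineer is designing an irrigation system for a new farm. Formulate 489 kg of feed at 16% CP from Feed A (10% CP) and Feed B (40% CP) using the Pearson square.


parts_A = CP_b - target = 40 - 16 = 24
parts_B = target - CP_a = 16 - 10 = 6
total_parts = 24 + 6 = 30
Feed A = 489 * 24 / 30 = 391.20 kg
Feed B = 489 * 6 / 30 = 97.80 kg

391.20 kg


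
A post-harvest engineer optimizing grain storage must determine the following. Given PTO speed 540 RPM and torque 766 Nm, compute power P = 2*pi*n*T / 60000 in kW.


P = 2*pi*n*T / 60000
  = 2*pi * 540 * 766 / 60000
  = 2598976.77 / 60000
  = 43.32 kW


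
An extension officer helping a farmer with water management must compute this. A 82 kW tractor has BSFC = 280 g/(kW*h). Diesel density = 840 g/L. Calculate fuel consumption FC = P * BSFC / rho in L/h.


FC = P * BSFC / rho_fuel
   = 82 * 280 / 840
   = 22960 / 840
   = 27.33 L/h


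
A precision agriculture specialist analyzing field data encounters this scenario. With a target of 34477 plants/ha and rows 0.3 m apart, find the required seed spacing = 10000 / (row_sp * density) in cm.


spacing = 10000 / (row_sp * density)
        = 10000 / (0.3 * 34477)
        = 10000 / 10343.10
        = 0.96683 m = 96.68 cm


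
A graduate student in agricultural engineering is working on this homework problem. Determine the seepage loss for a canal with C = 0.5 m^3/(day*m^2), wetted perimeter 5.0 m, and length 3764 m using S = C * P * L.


S = C * P * L
  = 0.5 * 5.0 * 3764
  = 9410 m^3/day


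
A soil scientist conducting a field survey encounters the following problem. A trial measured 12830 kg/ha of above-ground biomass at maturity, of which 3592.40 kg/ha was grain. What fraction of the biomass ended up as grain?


HI = grain_yield / biomass
   = 3592.40 / 12830
   = 0.28


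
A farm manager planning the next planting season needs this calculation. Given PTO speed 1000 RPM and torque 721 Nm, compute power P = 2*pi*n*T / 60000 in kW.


P = 2*pi*n*T / 60000
  = 2*pi * 1000 * 721 / 60000
  = 4530176.61 / 60000
  = 75.50 kW


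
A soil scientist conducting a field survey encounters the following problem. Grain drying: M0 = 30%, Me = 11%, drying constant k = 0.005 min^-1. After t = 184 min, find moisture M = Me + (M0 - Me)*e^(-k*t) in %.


M = Me + (M0 - Me) * e^(-k*t)
  = 11 + (30 - 11) * e^(-0.005*184)
  = 11 + 19 * e^(-0.920)
  = 11 + 19 * 0.39852
  = 11 + 7.5719
  = 18.57%


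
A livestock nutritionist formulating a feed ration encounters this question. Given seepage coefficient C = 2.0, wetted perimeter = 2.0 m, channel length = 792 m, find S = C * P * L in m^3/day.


S = C * P * L
  = 2.0 * 2.0 * 792
  = 3168 m^3/day


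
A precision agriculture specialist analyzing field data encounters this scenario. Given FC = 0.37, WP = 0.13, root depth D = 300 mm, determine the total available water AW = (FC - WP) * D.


AW = (FC - WP) * D
   = (0.37 - 0.13) * 300
   = 0.24 * 300
   = 72 mm


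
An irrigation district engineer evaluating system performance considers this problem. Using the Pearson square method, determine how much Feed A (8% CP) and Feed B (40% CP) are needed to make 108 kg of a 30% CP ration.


parts_A = CP_b - target = 40 - 30 = 10
parts_B = target - CP_a = 30 - 8 = 22
total_parts = 10 + 22 = 32
Feed A = 108 * 10 / 32 = 33.75 kg
Feed B = 108 * 22 / 32 = 74.25 kg

33.75 kg


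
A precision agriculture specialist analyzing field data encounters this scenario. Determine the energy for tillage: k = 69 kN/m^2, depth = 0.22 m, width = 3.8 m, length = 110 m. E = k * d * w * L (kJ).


E = k * d * w * L
  = 69 * 0.22 * 3.8 * 110
  = 6345.24 kJ


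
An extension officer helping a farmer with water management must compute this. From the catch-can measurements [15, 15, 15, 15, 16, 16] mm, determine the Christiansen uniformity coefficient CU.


xbar = 92 / 6 = 15.333
sum|xi - xbar| = 2.667
CU = 100 * (1 - 2.667 / (6 * 15.333))
   = 100 * (1 - 0.0290)
   = 97.10%


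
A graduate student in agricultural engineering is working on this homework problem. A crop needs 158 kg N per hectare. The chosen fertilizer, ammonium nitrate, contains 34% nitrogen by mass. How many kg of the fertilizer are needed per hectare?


Rate = N_required / (N_content / 100)
     = 158 / (34 / 100)
     = 158 / 0.34
     = 464.71 kg/ha


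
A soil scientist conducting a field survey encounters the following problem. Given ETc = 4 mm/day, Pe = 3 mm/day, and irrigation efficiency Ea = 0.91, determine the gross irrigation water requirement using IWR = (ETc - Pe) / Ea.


IWR = (ETc - Pe) / Ea
    = (4 - 3) / 0.91
    = 1 / 0.91
    = 1.10 mm/day


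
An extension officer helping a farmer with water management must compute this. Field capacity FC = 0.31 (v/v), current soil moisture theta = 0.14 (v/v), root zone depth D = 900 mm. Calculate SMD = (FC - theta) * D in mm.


SMD = (FC - theta) * D
    = (0.31 - 0.14) * 900
    = 0.170 * 900
    = 153 mm


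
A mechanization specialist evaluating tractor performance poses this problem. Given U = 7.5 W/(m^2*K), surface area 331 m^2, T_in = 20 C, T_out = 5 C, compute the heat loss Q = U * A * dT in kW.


dT = 20 - (5) = 15 K
Q = U * A * dT
  = 7.5 * 331 * 15
  = 37237.50 W = 37.24 kW


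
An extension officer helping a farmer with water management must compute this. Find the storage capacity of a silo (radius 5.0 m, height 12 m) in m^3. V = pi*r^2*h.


V = pi * r^2 * h
  = pi * 5.0^2 * 12
  = pi * 25 * 12
  = 942.48 m^3


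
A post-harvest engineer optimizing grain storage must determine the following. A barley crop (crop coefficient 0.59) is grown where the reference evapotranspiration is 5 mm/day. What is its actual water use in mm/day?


ETc = Kc * ET0
    = 0.59 * 5
    = 2.95 mm/day


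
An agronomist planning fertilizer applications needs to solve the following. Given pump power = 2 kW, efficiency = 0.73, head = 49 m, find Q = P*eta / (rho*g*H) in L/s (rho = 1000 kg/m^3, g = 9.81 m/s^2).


Q = (P * 1000 * eta) / (rho * g * H)
  = (2 * 1000 * 0.73) / (1000 * 9.81 * 49)
  = 1460 / 480690
  = 0.00304 m^3/s = 3.04 L/s


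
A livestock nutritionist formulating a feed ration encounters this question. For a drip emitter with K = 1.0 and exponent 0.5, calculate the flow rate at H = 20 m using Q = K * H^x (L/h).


Q = K * H^x
  = 1.0 * 20^0.5
  = 1.0 * 4.4721
  = 4.47 L/h


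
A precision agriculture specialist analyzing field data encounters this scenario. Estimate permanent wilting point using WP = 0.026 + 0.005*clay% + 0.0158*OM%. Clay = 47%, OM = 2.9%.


WP = 0.026 + 0.005*47 + 0.0158*2.9
   = 0.026 + 0.2350 + 0.0458
   = 0.3068


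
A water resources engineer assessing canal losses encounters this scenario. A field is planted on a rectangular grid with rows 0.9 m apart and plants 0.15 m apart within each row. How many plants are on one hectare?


D = 10000 / (row_sp * plant_sp)
  = 10000 / (0.9 * 0.15)
  = 10000 / 0.1350
  = 74074.07 plants/ha


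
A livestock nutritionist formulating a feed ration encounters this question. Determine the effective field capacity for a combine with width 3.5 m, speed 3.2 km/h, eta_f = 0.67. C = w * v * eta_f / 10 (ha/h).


C = w * v * eta_f / 10
  = 3.5 * 3.2 * 0.67 / 10
  = 7.50 / 10
  = 0.75 ha/h


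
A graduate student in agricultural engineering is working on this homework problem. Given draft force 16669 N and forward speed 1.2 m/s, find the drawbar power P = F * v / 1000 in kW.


P = F * v / 1000
  = 16669 * 1.2 / 1000
  = 20002.80 / 1000
  = 20.00 kW


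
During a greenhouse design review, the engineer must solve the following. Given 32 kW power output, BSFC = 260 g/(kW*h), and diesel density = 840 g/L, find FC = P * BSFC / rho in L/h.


FC = P * BSFC / rho_fuel
   = 32 * 260 / 840
   = 8320 / 840
   = 9.90 L/h


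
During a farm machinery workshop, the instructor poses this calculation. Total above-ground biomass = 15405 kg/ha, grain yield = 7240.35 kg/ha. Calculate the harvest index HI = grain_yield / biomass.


HI = grain_yield / biomass
   = 7240.35 / 15405
   = 0.47


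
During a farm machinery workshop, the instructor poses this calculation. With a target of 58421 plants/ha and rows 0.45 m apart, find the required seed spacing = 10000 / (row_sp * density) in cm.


spacing = 10000 / (row_sp * density)
        = 10000 / (0.45 * 58421)
        = 10000 / 26289.45
        = 0.38038 m = 38.04 cm


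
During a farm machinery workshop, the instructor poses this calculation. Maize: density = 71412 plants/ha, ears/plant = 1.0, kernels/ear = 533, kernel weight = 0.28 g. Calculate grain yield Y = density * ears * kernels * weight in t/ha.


Y = density * ears * kernels * kw
  = 71412 * 1.0 * 533 * 0.28 g/ha
  = 10657526.88 g/ha
  = 10657.53 kg/ha = 10.66 t/ha


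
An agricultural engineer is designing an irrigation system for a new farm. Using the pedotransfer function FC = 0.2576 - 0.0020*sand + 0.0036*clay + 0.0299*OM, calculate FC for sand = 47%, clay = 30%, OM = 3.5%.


FC = 0.2576 - 0.0020*47 + 0.0036*30 + 0.0299*3.5
   = 0.2576 - 0.0940 + 0.1080 + 0.1047
   = 0.3763


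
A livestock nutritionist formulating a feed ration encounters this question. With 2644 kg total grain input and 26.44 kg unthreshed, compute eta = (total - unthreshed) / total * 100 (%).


eta = (total - unthreshed) / total * 100
    = (2644 - 26.44) / 2644 * 100
    = 2617.56 / 2644 * 100
    = 99%


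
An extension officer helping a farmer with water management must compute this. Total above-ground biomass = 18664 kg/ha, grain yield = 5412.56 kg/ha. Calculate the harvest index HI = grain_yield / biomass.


HI = grain_yield / biomass
   = 5412.56 / 18664
   = 0.29


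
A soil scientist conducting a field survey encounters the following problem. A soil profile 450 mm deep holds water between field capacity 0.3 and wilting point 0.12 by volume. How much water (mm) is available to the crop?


AW = (FC - WP) * D
   = (0.3 - 0.12) * 450
   = 0.18 * 450
   = 81 mm


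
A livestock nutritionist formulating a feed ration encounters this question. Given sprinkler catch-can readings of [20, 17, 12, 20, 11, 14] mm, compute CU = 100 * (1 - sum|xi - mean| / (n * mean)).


xbar = 94 / 6 = 15.667
sum|xi - xbar| = 20
CU = 100 * (1 - 20 / (6 * 15.667))
   = 100 * (1 - 0.2128)
   = 78.72%


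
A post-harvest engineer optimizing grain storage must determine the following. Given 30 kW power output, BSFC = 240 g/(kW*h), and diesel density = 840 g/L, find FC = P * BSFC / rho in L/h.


FC = P * BSFC / rho_fuel
   = 30 * 240 / 840
   = 7200 / 840
   = 8.57 L/h


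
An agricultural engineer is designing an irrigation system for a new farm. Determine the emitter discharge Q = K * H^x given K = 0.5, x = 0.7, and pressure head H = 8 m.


Q = K * H^x
  = 0.5 * 8^0.7
  = 0.5 * 4.2871
  = 2.14 L/h


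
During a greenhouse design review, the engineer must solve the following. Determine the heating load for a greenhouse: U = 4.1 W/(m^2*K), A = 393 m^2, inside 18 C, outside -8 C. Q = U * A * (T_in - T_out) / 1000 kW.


dT = 18 - (-8) = 26 K
Q = U * A * dT
  = 4.1 * 393 * 26
  = 41893.80 W = 41.89 kW


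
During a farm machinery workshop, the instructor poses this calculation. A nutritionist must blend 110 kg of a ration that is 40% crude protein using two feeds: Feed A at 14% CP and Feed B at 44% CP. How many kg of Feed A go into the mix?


parts_A = CP_b - target = 44 - 40 = 4
parts_B = target - CP_a = 40 - 14 = 26
total_parts = 4 + 26 = 30
Feed A = 110 * 4 / 30 = 14.67 kg
Feed B = 110 * 26 / 30 = 95.33 kg

14.67 kg


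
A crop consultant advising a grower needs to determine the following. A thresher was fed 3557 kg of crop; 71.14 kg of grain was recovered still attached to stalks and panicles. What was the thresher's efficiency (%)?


eta = (total - unthreshed) / total * 100
    = (3557 - 71.14) / 3557 * 100
    = 3485.86 / 3557 * 100
    = 98%


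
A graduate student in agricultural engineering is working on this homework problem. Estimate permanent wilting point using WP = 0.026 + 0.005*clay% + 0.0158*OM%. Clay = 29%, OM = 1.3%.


WP = 0.026 + 0.005*29 + 0.0158*1.3
   = 0.026 + 0.1450 + 0.0205
   = 0.1915


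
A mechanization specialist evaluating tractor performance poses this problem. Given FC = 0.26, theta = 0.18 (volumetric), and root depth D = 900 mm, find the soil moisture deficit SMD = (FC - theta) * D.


SMD = (FC - theta) * D
    = (0.26 - 0.18) * 900
    = 0.080 * 900
    = 72 mm


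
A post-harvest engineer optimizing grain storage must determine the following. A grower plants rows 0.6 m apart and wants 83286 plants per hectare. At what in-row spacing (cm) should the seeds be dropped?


spacing = 10000 / (row_sp * density)
        = 10000 / (0.6 * 83286)
        = 10000 / 49971.60
        = 0.20011 m = 20.01 cm


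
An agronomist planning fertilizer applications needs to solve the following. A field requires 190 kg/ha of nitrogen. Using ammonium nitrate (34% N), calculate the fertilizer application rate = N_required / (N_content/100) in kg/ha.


Rate = N_required / (N_content / 100)
     = 190 / (34 / 100)
     = 190 / 0.34
     = 558.82 kg/ha


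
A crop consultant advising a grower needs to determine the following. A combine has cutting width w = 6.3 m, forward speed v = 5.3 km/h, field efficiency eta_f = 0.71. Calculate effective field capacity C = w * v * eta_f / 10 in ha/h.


C = w * v * eta_f / 10
  = 6.3 * 5.3 * 0.71 / 10
  = 23.71 / 10
  = 2.37 ha/h


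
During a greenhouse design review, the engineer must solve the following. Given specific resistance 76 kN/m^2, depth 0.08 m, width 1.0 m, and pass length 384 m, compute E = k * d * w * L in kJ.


E = k * d * w * L
  = 76 * 0.08 * 1.0 * 384
  = 2334.72 kJ


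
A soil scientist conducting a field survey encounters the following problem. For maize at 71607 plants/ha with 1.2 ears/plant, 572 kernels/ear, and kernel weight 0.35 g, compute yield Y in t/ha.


Y = density * ears * kernels * kw
  = 71607 * 1.2 * 572 * 0.35 g/ha
  = 17202865.68 g/ha
  = 17202.87 kg/ha = 17.20 t/ha


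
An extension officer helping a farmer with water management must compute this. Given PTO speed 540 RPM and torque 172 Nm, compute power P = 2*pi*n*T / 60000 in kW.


P = 2*pi*n*T / 60000
  = 2*pi * 540 * 172 / 60000
  = 583582.25 / 60000
  = 9.73 kW


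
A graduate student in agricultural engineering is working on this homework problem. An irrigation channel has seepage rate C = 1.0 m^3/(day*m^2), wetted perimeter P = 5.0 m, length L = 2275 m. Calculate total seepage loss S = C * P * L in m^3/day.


S = C * P * L
  = 1.0 * 5.0 * 2275
  = 11375 m^3/day


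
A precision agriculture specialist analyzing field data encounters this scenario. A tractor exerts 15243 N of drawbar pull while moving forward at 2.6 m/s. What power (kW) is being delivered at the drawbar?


P = F * v / 1000
  = 15243 * 2.6 / 1000
  = 39631.80 / 1000
  = 39.63 kW


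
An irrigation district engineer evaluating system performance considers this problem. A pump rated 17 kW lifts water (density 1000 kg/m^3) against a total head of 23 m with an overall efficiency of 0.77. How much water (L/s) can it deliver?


Q = (P * 1000 * eta) / (rho * g * H)
  = (17 * 1000 * 0.77) / (1000 * 9.81 * 23)
  = 13090 / 225630
  = 0.05802 m^3/s = 58.02 L/s


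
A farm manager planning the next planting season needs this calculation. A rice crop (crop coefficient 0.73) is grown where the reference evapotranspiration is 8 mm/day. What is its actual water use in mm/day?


ETc = Kc * ET0
    = 0.73 * 8
    = 5.84 mm/day


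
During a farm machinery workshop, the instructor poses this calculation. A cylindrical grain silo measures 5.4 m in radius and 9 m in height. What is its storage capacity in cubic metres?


V = pi * r^2 * h
  = pi * 5.4^2 * 9
  = pi * 29.16 * 9
  = 824.48 m^3


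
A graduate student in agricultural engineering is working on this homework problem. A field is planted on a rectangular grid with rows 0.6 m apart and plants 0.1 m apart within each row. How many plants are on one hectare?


D = 10000 / (row_sp * plant_sp)
  = 10000 / (0.6 * 0.1)
  = 10000 / 0.0600
  = 166666.67 plants/ha


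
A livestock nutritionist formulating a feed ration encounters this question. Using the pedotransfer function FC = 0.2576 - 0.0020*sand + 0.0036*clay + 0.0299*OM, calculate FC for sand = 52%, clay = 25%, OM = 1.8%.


FC = 0.2576 - 0.0020*52 + 0.0036*25 + 0.0299*1.8
   = 0.2576 - 0.1040 + 0.0900 + 0.0538
   = 0.2974


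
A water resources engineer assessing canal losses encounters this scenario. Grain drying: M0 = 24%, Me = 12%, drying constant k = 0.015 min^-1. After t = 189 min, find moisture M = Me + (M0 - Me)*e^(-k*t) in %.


M = Me + (M0 - Me) * e^(-k*t)
  = 12 + (24 - 12) * e^(-0.015*189)
  = 12 + 12 * e^(-2.835)
  = 12 + 12 * 0.05872
  = 12 + 0.7046
  = 12.70%


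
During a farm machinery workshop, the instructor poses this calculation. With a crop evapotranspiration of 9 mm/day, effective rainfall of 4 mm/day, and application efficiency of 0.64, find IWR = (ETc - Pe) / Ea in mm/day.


IWR = (ETc - Pe) / Ea
    = (9 - 4) / 0.64
    = 5 / 0.64
    = 7.81 mm/day


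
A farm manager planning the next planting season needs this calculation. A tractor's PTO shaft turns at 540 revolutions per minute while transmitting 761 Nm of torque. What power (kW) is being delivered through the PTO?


P = 2*pi*n*T / 60000
  = 2*pi * 540 * 761 / 60000
  = 2582012.17 / 60000
  = 43.03 kW


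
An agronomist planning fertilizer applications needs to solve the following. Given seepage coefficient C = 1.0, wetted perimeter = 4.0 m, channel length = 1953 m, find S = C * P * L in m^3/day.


S = C * P * L
  = 1.0 * 4.0 * 1953
  = 7812 m^3/day


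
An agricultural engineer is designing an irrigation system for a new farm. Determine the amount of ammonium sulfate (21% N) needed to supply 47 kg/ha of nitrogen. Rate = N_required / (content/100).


Rate = N_required / (N_content / 100)
     = 47 / (21 / 100)
     = 47 / 0.21
     = 223.81 kg/ha


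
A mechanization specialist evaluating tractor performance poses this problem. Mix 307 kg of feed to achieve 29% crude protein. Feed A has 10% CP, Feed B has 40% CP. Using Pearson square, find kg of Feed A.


parts_A = CP_b - target = 40 - 29 = 11
parts_B = target - CP_a = 29 - 10 = 19
total_parts = 11 + 19 = 30
Feed A = 307 * 11 / 30 = 112.57 kg
Feed B = 307 * 19 / 30 = 194.43 kg

112.57 kg


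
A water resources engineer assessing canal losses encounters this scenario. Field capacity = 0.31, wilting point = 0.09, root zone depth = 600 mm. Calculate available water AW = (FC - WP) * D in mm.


AW = (FC - WP) * D
   = (0.31 - 0.09) * 600
   = 0.22 * 600
   = 132 mm


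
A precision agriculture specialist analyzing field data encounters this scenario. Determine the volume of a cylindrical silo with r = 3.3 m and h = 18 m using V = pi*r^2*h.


V = pi * r^2 * h
  = pi * 3.3^2 * 18
  = pi * 10.89 * 18
  = 615.81 m^3


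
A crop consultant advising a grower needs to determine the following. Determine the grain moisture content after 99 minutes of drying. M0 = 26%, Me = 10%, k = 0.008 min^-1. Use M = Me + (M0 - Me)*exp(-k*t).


M = Me + (M0 - Me) * e^(-k*t)
  = 10 + (26 - 10) * e^(-0.008*99)
  = 10 + 16 * e^(-0.792)
  = 10 + 16 * 0.45294
  = 10 + 7.2470
  = 17.25%


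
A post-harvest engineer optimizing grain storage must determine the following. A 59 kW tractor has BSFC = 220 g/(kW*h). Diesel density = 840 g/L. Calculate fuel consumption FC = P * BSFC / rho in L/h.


FC = P * BSFC / rho_fuel
   = 59 * 220 / 840
   = 12980 / 840
   = 15.45 L/h


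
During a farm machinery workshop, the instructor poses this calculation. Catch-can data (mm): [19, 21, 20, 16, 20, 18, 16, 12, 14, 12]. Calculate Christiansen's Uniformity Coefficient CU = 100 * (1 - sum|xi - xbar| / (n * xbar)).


xbar = 168 / 10 = 16.800
sum|xi - xbar| = 28
CU = 100 * (1 - 28 / (10 * 16.800))
   = 100 * (1 - 0.1667)
   = 83.33%


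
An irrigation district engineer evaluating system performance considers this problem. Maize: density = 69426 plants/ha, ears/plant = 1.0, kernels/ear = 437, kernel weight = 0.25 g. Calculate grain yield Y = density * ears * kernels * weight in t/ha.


Y = density * ears * kernels * kw
  = 69426 * 1.0 * 437 * 0.25 g/ha
  = 7584790.50 g/ha
  = 7584.79 kg/ha = 7.58 t/ha


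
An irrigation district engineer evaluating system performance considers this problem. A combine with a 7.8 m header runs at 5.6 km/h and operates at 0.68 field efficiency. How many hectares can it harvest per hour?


C = w * v * eta_f / 10
  = 7.8 * 5.6 * 0.68 / 10
  = 29.70 / 10
  = 2.97 ha/h


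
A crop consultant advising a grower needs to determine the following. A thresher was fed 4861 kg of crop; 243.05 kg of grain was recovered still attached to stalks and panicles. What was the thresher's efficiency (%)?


eta = (total - unthreshed) / total * 100
    = (4861 - 243.05) / 4861 * 100
    = 4617.95 / 4861 * 100
    = 95%


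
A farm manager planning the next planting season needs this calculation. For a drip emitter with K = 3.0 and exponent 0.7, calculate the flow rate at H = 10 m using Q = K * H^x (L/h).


Q = K * H^x
  = 3.0 * 10^0.7
  = 3.0 * 5.0119
  = 15.04 L/h


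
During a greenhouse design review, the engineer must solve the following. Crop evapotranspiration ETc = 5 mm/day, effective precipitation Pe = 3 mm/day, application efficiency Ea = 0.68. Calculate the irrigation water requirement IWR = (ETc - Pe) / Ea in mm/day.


IWR = (ETc - Pe) / Ea
    = (5 - 3) / 0.68
    = 2 / 0.68
    = 2.94 mm/day


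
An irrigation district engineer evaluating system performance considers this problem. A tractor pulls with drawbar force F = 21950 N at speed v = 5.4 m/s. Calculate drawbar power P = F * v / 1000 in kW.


P = F * v / 1000
  = 21950 * 5.4 / 1000
  = 118530 / 1000
  = 118.53 kW


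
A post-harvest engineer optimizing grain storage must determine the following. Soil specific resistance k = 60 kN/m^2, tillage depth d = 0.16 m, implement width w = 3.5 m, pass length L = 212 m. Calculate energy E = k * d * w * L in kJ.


E = k * d * w * L
  = 60 * 0.16 * 3.5 * 212
  = 7123.20 kJ


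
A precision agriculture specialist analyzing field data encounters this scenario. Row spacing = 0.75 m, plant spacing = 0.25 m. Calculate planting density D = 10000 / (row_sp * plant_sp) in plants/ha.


D = 10000 / (row_sp * plant_sp)
  = 10000 / (0.75 * 0.25)
  = 10000 / 0.1875
  = 53333.33 plants/ha


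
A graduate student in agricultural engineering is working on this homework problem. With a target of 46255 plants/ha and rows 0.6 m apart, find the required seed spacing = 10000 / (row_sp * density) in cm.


spacing = 10000 / (row_sp * density)
        = 10000 / (0.6 * 46255)
        = 10000 / 27753
        = 0.36032 m = 36.03 cm


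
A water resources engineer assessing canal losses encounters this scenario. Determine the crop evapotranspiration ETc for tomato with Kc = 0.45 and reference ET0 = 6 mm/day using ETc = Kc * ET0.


ETc = Kc * ET0
    = 0.45 * 6
    = 2.70 mm/day


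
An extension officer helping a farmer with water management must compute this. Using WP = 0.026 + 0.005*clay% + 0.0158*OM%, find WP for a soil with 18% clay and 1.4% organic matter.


WP = 0.026 + 0.005*18 + 0.0158*1.4
   = 0.026 + 0.0900 + 0.0221
   = 0.1381


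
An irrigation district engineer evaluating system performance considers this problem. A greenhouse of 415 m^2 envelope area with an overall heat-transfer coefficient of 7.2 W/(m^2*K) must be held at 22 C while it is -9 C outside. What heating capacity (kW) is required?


dT = 22 - (-9) = 31 K
Q = U * A * dT
  = 7.2 * 415 * 31
  = 92628 W = 92.63 kW


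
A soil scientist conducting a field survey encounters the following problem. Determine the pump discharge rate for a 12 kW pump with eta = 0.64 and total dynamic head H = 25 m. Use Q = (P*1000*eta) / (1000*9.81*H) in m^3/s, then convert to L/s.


Q = (P * 1000 * eta) / (rho * g * H)
  = (12 * 1000 * 0.64) / (1000 * 9.81 * 25)
  = 7680 / 245250
  = 0.03131 m^3/s = 31.31 L/s


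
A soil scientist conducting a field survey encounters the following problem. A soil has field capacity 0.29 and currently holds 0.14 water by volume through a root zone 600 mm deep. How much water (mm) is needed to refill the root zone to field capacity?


SMD = (FC - theta) * D
    = (0.29 - 0.14) * 600
    = 0.150 * 600
    = 90 mm


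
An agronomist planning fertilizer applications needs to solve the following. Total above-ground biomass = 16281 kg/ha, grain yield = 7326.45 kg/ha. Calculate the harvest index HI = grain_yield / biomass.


HI = grain_yield / biomass
   = 7326.45 / 16281
   = 0.45


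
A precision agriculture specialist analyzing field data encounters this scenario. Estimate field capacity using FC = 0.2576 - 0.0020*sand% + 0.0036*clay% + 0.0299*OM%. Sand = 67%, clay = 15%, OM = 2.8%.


FC = 0.2576 - 0.0020*67 + 0.0036*15 + 0.0299*2.8
   = 0.2576 - 0.1340 + 0.0540 + 0.0837
   = 0.2613


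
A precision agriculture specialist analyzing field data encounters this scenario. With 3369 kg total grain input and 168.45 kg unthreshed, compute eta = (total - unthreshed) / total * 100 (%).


eta = (total - unthreshed) / total * 100
    = (3369 - 168.45) / 3369 * 100
    = 3200.55 / 3369 * 100
    = 95%


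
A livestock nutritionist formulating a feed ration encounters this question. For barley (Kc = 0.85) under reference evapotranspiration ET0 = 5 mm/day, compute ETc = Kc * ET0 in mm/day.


ETc = Kc * ET0
    = 0.85 * 5
    = 4.25 mm/day


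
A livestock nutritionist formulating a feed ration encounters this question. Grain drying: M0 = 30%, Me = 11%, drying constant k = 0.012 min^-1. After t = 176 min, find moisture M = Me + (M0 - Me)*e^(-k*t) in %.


M = Me + (M0 - Me) * e^(-k*t)
  = 11 + (30 - 11) * e^(-0.012*176)
  = 11 + 19 * e^(-2.112)
  = 11 + 19 * 0.12100
  = 11 + 2.2989
  = 13.30%


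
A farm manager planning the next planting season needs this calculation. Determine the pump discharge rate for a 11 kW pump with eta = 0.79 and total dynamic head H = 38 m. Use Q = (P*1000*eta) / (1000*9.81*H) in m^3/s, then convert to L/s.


Q = (P * 1000 * eta) / (rho * g * H)
  = (11 * 1000 * 0.79) / (1000 * 9.81 * 38)
  = 8690 / 372780
  = 0.02331 m^3/s = 23.31 L/s


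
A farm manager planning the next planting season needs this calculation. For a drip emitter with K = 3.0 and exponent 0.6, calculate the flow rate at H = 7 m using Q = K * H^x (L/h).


Q = K * H^x
  = 3.0 * 7^0.6
  = 3.0 * 3.2141
  = 9.64 L/h


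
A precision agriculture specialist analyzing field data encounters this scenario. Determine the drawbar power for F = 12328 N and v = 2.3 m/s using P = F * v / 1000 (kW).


P = F * v / 1000
  = 12328 * 2.3 / 1000
  = 28354.40 / 1000
  = 28.35 kW


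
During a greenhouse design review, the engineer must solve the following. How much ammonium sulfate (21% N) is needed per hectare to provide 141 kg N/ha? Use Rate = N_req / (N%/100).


Rate = N_required / (N_content / 100)
     = 141 / (21 / 100)
     = 141 / 0.21
     = 671.43 kg/ha
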